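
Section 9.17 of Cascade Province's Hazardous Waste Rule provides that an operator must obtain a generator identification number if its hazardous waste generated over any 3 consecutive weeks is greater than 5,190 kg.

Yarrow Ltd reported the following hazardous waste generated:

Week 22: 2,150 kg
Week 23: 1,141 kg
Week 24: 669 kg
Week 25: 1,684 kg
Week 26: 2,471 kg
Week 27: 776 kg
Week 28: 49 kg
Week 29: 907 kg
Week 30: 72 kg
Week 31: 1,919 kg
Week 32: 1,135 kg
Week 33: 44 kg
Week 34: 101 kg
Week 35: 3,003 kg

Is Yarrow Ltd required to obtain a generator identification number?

Week 22–Week 24: 2,150 kg + 1,141 kg + 669 kg = 3,960 kg (under)
Week 23–Week 25: 1,141 kg + 669 kg + 1,684 kg = 3,494 kg (under)
Week 24–Week 26: 669 kg + 1,684 kg + 2,471 kg = 4,824 kg (under)
Week 25–Week 27: 1,684 kg + 2,471 kg + 776 kg = 4,931 kg (under)
Week 26–Week 28: 2,471 kg + 776 kg + 49 kg = 3,296 kg (under)
Week 27–Week 29: 776 kg + 49 kg + 907 kg = 1,732 kg (under)
Week 28–Week 30: 49 kg + 907 kg + 72 kg = 1,028 kg (under)
Week 29–Week 31: 907 kg + 72 kg + 1,919 kg = 2,898 kg (under)
Week 30–Week 32: 72 kg + 1,919 kg + 1,135 kg = 3,126 kg (under)
Week 31–Week 33: 1,919 kg + 1,135 kg + 44 kg = 3,098 kg (under)
Week 32–Week 34: 1,135 kg + 44 kg + 101 kg = 1,280 kg (under)
Week 33–Week 35: 44 kg + 101 kg + 3,003 kg = 3,148 kg (under)
No window exceeds 5,190 kg.

No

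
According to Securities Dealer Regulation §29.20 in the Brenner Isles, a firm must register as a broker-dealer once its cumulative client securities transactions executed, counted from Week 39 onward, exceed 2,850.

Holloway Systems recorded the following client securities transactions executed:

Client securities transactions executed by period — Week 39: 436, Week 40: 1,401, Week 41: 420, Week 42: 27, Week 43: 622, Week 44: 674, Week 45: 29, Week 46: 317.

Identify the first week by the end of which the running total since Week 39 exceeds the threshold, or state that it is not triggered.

Week 43

Through Week 39: 436
Through Week 40: 1,837
Through Week 41: 2,257
Through Week 42: 2,284
Through Week 43: 2,906 ← exceeds threshold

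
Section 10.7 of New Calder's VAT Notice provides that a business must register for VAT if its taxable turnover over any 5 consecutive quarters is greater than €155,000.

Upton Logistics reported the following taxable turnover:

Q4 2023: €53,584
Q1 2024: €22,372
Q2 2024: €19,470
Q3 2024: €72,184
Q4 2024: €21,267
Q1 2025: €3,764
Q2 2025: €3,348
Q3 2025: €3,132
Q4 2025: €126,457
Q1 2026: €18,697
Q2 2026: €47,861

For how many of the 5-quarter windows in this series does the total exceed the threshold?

4

Q4 2023–Q4 2024: €53,584 + €22,372 + €19,470 + €72,184 + €21,267 = €188,877 (over)
Q1 2024–Q1 2025: €22,372 + €19,470 + €72,184 + €21,267 + €3,764 = €139,057 (under)
Q2 2024–Q2 2025: €19,470 + €72,184 + €21,267 + €3,764 + €3,348 = €120,033 (under)
Q3 2024–Q3 2025: €72,184 + €21,267 + €3,764 + €3,348 + €3,132 = €103,695 (under)
Q4 2024–Q4 2025: €21,267 + €3,764 + €3,348 + €3,132 + €126,457 = €157,968 (over)
Q1 2025–Q1 2026: €3,764 + €3,348 + €3,132 + €126,457 + €18,697 = €155,398 (over)
Q2 2025–Q2 2026: €3,348 + €3,132 + €126,457 + €18,697 + €47,861 = €199,495 (over)
4 windows exceed the threshold.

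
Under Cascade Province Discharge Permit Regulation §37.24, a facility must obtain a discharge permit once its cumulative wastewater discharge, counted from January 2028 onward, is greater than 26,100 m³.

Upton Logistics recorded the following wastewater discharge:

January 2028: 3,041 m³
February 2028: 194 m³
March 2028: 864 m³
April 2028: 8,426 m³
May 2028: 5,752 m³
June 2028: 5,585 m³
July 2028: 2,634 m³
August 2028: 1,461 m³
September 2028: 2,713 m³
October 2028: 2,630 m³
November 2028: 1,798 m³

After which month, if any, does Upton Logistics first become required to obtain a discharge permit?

July 2028

Through January 2028: 3,041 m³
Through February 2028: 3,235 m³
Through March 2028: 4,099 m³
Through April 2028: 12,525 m³
Through May 2028: 18,277 m³
Through June 2028: 23,862 m³
Through July 2028: 26,496 m³ ← exceeds threshold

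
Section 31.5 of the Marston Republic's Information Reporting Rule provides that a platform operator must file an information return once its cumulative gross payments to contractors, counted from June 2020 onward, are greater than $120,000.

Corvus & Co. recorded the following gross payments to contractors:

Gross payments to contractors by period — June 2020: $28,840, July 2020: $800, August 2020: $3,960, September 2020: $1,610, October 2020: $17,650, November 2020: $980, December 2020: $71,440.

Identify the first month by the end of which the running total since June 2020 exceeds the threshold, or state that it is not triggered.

Through June 2020: $28,840
Through July 2020: $29,640
Through August 2020: $33,600
Through September 2020: $35,210
Through October 2020: $52,860
Through November 2020: $53,840
Through December 2020: $125,280 ← exceeds threshold

December 2020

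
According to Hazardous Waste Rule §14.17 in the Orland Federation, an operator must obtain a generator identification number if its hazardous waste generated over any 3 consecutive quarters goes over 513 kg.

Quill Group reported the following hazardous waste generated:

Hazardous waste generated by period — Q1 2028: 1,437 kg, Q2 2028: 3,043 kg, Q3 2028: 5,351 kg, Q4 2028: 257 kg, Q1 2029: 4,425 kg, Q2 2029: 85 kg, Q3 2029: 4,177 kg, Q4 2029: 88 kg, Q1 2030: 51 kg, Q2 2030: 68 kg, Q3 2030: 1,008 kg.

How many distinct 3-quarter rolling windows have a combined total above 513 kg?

Q1 2028–Q3 2028: 1,437 kg + 3,043 kg + 5,351 kg = 9,831 kg (over)
Q2 2028–Q4 2028: 3,043 kg + 5,351 kg + 257 kg = 8,651 kg (over)
Q3 2028–Q1 2029: 5,351 kg + 257 kg + 4,425 kg = 10,033 kg (over)
Q4 2028–Q2 2029: 257 kg + 4,425 kg + 85 kg = 4,767 kg (over)
Q1 2029–Q3 2029: 4,425 kg + 85 kg + 4,177 kg = 8,687 kg (over)
Q2 2029–Q4 2029: 85 kg + 4,177 kg + 88 kg = 4,350 kg (over)
Q3 2029–Q1 2030: 4,177 kg + 88 kg + 51 kg = 4,316 kg (over)
Q4 2029–Q2 2030: 88 kg + 51 kg + 68 kg = 207 kg (under)
Q1 2030–Q3 2030: 51 kg + 68 kg + 1,008 kg = 1,127 kg (over)
8 windows exceed the threshold.

8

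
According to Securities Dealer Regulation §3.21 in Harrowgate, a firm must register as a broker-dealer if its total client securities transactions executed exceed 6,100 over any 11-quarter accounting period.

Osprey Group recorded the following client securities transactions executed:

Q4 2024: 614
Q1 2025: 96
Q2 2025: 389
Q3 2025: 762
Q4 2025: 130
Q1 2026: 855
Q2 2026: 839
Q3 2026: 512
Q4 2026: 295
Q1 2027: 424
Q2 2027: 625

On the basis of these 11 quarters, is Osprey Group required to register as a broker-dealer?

No

Total client securities transactions executed: 614 + 96 + 389 + 762 + 130 + 855 + 839 + 512 + 295 + 424 + 625 = 5,541.
5,541 ≤ 6,100, so the threshold is not exceeded.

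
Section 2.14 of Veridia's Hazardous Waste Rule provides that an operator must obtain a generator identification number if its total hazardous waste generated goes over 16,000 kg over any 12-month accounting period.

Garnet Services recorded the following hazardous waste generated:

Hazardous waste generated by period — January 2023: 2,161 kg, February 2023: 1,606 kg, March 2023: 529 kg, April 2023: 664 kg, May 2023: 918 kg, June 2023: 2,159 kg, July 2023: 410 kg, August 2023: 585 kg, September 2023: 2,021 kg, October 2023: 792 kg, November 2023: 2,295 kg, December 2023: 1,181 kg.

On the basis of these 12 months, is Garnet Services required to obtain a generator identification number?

No

Total hazardous waste generated: 2,161 kg + 1,606 kg + 529 kg + 664 kg + 918 kg + 2,159 kg + 410 kg + 585 kg + 2,021 kg + 792 kg + 2,295 kg + 1,181 kg = 15,321 kg.
15,321 kg ≤ 16,000 kg, so the threshold is not exceeded.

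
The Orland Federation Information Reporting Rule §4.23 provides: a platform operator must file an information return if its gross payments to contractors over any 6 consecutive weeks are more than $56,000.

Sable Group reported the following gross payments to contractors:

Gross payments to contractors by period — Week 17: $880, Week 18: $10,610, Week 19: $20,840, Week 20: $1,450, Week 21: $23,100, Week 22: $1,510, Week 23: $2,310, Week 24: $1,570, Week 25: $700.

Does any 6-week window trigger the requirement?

Week 17–Week 22: $880 + $10,610 + $20,840 + $1,450 + $23,100 + $1,510 = $58,390 (over)
Week 18–Week 23: $10,610 + $20,840 + $1,450 + $23,100 + $1,510 + $2,310 = $59,820 (over)
Week 19–Week 24: $20,840 + $1,450 + $23,100 + $1,510 + $2,310 + $1,570 = $50,780 (under)
Week 20–Week 25: $1,450 + $23,100 + $1,510 + $2,310 + $1,570 + $700 = $30,640 (under)
At least one window exceeds $56,000.

Yes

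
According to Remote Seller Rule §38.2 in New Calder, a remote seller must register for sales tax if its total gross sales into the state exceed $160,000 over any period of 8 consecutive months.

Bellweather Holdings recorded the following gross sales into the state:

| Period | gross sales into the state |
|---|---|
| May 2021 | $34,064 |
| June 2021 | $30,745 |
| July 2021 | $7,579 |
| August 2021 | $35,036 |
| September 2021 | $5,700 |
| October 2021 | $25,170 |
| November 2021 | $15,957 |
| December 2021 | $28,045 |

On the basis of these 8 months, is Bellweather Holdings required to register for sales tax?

Yes

Total gross sales into the state: $34,064 + $30,745 + $7,579 + $35,036 + $5,700 + $25,170 + $15,957 + $28,045 = $182,296.
$182,296 > $160,000, so the threshold is exceeded.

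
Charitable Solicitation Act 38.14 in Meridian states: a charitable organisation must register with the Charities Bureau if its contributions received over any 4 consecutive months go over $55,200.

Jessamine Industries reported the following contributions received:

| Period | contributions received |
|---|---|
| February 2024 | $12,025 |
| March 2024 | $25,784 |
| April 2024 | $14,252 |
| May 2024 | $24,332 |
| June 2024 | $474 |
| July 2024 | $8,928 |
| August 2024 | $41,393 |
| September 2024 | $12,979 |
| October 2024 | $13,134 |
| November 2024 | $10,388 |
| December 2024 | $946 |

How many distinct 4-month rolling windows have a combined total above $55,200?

6

February 2024–May 2024: $12,025 + $25,784 + $14,252 + $24,332 = $76,393 (over)
March 2024–June 2024: $25,784 + $14,252 + $24,332 + $474 = $64,842 (over)
April 2024–July 2024: $14,252 + $24,332 + $474 + $8,928 = $47,986 (under)
May 2024–August 2024: $24,332 + $474 + $8,928 + $41,393 = $75,127 (over)
June 2024–September 2024: $474 + $8,928 + $41,393 + $12,979 = $63,774 (over)
July 2024–October 2024: $8,928 + $41,393 + $12,979 + $13,134 = $76,434 (over)
August 2024–November 2024: $41,393 + $12,979 + $13,134 + $10,388 = $77,894 (over)
September 2024–December 2024: $12,979 + $13,134 + $10,388 + $946 = $37,447 (under)
6 windows exceed the threshold.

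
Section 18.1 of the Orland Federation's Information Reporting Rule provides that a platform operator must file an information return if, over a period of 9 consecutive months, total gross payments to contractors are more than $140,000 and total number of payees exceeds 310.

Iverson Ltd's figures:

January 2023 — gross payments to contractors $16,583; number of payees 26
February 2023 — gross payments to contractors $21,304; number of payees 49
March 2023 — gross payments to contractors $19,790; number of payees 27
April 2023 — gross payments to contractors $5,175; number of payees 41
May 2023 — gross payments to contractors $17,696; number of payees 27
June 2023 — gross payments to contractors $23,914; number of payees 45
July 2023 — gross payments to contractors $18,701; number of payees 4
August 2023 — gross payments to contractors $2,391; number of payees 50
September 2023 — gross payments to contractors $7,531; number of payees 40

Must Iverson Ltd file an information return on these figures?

Total gross payments to contractors: $16,583 + $21,304 + $19,790 + $5,175 + $17,696 + $23,914 + $18,701 + $2,391 + $7,531 = $133,085 (≤ $140,000).
Total number of payees: 26 + 49 + 27 + 41 + 27 + 45 + 4 + 50 + 40 = 309 (≤ 310).
The test is 'and': the rule requires both, and at least one is not exceeded.

No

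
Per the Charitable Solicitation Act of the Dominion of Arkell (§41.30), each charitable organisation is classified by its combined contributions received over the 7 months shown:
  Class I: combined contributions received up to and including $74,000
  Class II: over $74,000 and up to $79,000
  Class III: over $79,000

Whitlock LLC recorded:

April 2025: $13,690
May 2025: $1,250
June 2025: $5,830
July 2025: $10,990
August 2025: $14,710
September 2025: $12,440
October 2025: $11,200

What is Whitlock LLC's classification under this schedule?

Combined contributions received: $13,690 + $1,250 + $5,830 + $10,990 + $14,710 + $12,440 + $11,200 = $70,110.
$70,110 ≤ $74,000, so Class I applies.

Class I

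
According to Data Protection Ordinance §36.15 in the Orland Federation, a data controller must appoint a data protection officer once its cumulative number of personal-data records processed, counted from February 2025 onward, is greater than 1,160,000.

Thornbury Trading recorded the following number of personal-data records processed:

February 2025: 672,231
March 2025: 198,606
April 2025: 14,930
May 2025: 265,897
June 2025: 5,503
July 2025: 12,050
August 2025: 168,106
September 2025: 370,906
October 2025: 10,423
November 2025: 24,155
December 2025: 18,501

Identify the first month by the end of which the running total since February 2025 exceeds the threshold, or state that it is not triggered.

July 2025

Through February 2025: 672,231
Through March 2025: 870,837
Through April 2025: 885,767
Through May 2025: 1,151,664
Through June 2025: 1,157,167
Through July 2025: 1,169,217 ← exceeds threshold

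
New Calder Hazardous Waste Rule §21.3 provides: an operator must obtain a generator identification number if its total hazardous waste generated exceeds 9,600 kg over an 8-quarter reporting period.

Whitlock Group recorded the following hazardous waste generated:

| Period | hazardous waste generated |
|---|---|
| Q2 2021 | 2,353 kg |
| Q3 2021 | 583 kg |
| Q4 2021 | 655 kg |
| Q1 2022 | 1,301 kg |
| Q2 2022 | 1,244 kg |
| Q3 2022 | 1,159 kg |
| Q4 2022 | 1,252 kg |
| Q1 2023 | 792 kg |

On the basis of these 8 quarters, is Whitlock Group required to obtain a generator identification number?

No

Total hazardous waste generated: 2,353 kg + 583 kg + 655 kg + 1,301 kg + 1,244 kg + 1,159 kg + 1,252 kg + 792 kg = 9,339 kg.
9,339 kg ≤ 9,600 kg, so the threshold is not exceeded.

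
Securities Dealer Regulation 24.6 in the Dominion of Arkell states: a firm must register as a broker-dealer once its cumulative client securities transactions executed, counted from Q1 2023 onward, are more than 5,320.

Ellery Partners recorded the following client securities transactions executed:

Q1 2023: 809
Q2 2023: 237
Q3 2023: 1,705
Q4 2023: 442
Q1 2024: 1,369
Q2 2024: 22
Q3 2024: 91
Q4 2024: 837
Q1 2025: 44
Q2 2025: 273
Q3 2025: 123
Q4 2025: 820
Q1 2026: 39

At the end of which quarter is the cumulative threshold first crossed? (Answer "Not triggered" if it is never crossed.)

Through Q1 2023: 809
Through Q2 2023: 1,046
Through Q3 2023: 2,751
Through Q4 2023: 3,193
Through Q1 2024: 4,562
Through Q2 2024: 4,584
Through Q3 2024: 4,675
Through Q4 2024: 5,512 ← exceeds threshold

Q4 2024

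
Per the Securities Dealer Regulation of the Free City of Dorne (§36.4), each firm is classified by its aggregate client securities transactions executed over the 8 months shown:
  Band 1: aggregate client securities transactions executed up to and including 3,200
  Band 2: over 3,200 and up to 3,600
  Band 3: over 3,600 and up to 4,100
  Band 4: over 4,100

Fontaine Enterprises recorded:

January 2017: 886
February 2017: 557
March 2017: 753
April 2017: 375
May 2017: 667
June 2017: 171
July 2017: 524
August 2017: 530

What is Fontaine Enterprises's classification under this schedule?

Aggregate client securities transactions executed: 886 + 557 + 753 + 375 + 667 + 171 + 524 + 530 = 4,463.
4,463 > 4,100, so Band 4 applies.

Band 4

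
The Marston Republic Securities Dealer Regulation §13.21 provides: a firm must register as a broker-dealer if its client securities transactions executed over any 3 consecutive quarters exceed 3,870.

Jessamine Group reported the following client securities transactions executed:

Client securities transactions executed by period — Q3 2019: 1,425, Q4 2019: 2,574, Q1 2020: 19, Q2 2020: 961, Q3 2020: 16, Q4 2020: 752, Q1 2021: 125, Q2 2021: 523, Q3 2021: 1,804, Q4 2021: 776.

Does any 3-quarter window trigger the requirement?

Yes

Q3 2019–Q1 2020: 1,425 + 2,574 + 19 = 4,018 (over)
Q4 2019–Q2 2020: 2,574 + 19 + 961 = 3,554 (under)
Q1 2020–Q3 2020: 19 + 961 + 16 = 996 (under)
Q2 2020–Q4 2020: 961 + 16 + 752 = 1,729 (under)
Q3 2020–Q1 2021: 16 + 752 + 125 = 893 (under)
Q4 2020–Q2 2021: 752 + 125 + 523 = 1,400 (under)
Q1 2021–Q3 2021: 125 + 523 + 1,804 = 2,452 (under)
Q2 2021–Q4 2021: 523 + 1,804 + 776 = 3,103 (under)
At least one window exceeds 3,870.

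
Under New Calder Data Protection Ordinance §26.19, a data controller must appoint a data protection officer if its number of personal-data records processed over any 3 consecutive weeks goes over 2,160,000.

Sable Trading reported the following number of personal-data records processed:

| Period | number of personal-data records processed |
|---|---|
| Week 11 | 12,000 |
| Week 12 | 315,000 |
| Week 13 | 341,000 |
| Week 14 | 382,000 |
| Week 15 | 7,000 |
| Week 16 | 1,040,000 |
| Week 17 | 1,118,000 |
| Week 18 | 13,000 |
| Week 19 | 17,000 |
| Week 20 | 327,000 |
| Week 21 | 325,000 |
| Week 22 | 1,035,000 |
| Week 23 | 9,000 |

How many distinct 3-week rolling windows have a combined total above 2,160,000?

Week 11–Week 13: 12,000 + 315,000 + 341,000 = 668,000 (under)
Week 12–Week 14: 315,000 + 341,000 + 382,000 = 1,038,000 (under)
Week 13–Week 15: 341,000 + 382,000 + 7,000 = 730,000 (under)
Week 14–Week 16: 382,000 + 7,000 + 1,040,000 = 1,429,000 (under)
Week 15–Week 17: 7,000 + 1,040,000 + 1,118,000 = 2,165,000 (over)
Week 16–Week 18: 1,040,000 + 1,118,000 + 13,000 = 2,171,000 (over)
Week 17–Week 19: 1,118,000 + 13,000 + 17,000 = 1,148,000 (under)
Week 18–Week 20: 13,000 + 17,000 + 327,000 = 357,000 (under)
Week 19–Week 21: 17,000 + 327,000 + 325,000 = 669,000 (under)
Week 20–Week 22: 327,000 + 325,000 + 1,035,000 = 1,687,000 (under)
Week 21–Week 23: 325,000 + 1,035,000 + 9,000 = 1,369,000 (under)
2 windows exceed the threshold.

2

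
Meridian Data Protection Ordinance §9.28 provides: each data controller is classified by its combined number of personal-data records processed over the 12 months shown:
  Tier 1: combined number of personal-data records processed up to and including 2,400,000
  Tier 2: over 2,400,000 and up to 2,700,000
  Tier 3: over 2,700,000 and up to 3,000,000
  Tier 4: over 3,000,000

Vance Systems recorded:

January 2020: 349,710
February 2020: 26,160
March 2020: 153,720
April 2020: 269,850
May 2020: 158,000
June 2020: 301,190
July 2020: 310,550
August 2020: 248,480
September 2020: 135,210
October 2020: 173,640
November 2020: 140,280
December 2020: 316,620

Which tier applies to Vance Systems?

Combined number of personal-data records processed: 349,710 + 26,160 + 153,720 + 269,850 + 158,000 + 301,190 + 310,550 + 248,480 + 135,210 + 173,640 + 140,280 + 316,620 = 2,583,410.
2,400,000 < 2,583,410 ≤ 2,700,000, so Tier 2 applies.

Tier 2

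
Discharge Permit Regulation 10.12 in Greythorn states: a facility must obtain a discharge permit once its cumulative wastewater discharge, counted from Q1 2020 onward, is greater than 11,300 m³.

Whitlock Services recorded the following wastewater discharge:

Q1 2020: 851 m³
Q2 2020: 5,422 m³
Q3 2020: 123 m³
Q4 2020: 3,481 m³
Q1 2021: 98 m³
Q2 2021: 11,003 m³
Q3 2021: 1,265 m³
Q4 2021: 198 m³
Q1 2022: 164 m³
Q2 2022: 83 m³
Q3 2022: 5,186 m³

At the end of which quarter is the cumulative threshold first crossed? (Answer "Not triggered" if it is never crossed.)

Q2 2021

Through Q1 2020: 851 m³
Through Q2 2020: 6,273 m³
Through Q3 2020: 6,396 m³
Through Q4 2020: 9,877 m³
Through Q1 2021: 9,975 m³
Through Q2 2021: 20,978 m³ ← exceeds threshold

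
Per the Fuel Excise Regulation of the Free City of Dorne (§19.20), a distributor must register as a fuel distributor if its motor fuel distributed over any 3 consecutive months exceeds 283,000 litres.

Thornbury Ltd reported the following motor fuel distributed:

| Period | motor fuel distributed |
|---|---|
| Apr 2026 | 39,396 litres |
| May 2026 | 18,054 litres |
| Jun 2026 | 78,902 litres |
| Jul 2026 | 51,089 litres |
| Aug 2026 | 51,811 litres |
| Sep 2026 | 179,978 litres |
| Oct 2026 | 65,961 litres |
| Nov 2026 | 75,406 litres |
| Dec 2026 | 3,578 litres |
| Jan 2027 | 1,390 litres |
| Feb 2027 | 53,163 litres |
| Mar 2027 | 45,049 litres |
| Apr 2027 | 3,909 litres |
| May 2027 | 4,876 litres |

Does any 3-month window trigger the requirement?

Apr 2026–Jun 2026: 39,396 litres + 18,054 litres + 78,902 litres = 136,352 litres (under)
May 2026–Jul 2026: 18,054 litres + 78,902 litres + 51,089 litres = 148,045 litres (under)
Jun 2026–Aug 2026: 78,902 litres + 51,089 litres + 51,811 litres = 181,802 litres (under)
Jul 2026–Sep 2026: 51,089 litres + 51,811 litres + 179,978 litres = 282,878 litres (under)
Aug 2026–Oct 2026: 51,811 litres + 179,978 litres + 65,961 litres = 297,750 litres (over)
Sep 2026–Nov 2026: 179,978 litres + 65,961 litres + 75,406 litres = 321,345 litres (over)
Oct 2026–Dec 2026: 65,961 litres + 75,406 litres + 3,578 litres = 144,945 litres (under)
Nov 2026–Jan 2027: 75,406 litres + 3,578 litres + 1,390 litres = 80,374 litres (under)
Dec 2026–Feb 2027: 3,578 litres + 1,390 litres + 53,163 litres = 58,131 litres (under)
Jan 2027–Mar 2027: 1,390 litres + 53,163 litres + 45,049 litres = 99,602 litres (under)
Feb 2027–Apr 2027: 53,163 litres + 45,049 litres + 3,909 litres = 102,121 litres (under)
Mar 2027–May 2027: 45,049 litres + 3,909 litres + 4,876 litres = 53,834 litres (under)
At least one window exceeds 283,000 litres.

Yes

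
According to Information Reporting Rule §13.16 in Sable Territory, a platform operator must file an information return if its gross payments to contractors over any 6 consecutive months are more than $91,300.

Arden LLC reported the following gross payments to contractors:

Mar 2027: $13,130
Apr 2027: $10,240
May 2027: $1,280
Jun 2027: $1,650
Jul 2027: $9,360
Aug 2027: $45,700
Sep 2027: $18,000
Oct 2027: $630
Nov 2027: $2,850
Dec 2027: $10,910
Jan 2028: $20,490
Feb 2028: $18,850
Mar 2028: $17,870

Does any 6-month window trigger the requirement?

Mar 2027–Aug 2027: $13,130 + $10,240 + $1,280 + $1,650 + $9,360 + $45,700 = $81,360 (under)
Apr 2027–Sep 2027: $10,240 + $1,280 + $1,650 + $9,360 + $45,700 + $18,000 = $86,230 (under)
May 2027–Oct 2027: $1,280 + $1,650 + $9,360 + $45,700 + $18,000 + $630 = $76,620 (under)
Jun 2027–Nov 2027: $1,650 + $9,360 + $45,700 + $18,000 + $630 + $2,850 = $78,190 (under)
Jul 2027–Dec 2027: $9,360 + $45,700 + $18,000 + $630 + $2,850 + $10,910 = $87,450 (under)
Aug 2027–Jan 2028: $45,700 + $18,000 + $630 + $2,850 + $10,910 + $20,490 = $98,580 (over)
Sep 2027–Feb 2028: $18,000 + $630 + $2,850 + $10,910 + $20,490 + $18,850 = $71,730 (under)
Oct 2027–Mar 2028: $630 + $2,850 + $10,910 + $20,490 + $18,850 + $17,870 = $71,600 (under)
At least one window exceeds $91,300.

Yes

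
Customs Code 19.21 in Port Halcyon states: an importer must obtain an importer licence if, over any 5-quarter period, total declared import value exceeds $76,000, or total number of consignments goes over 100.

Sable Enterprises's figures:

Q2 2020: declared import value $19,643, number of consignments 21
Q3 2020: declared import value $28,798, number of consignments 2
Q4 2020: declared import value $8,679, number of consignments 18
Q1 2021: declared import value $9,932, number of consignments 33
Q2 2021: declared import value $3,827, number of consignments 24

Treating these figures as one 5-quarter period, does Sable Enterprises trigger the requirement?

Total declared import value: $19,643 + $28,798 + $8,679 + $9,932 + $3,827 = $70,879 (≤ $76,000).
Total number of consignments: 21 + 2 + 18 + 33 + 24 = 98 (≤ 100).
The test is 'or': neither threshold is exceeded.

No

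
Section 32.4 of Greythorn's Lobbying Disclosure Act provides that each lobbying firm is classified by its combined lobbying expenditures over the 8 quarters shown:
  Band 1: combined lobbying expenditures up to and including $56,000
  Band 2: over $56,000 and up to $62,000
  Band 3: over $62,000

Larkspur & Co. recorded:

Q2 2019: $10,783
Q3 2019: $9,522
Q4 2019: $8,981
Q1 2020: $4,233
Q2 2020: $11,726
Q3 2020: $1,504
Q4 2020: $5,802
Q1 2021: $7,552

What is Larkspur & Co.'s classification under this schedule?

Combined lobbying expenditures: $10,783 + $9,522 + $8,981 + $4,233 + $11,726 + $1,504 + $5,802 + $7,552 = $60,103.
$56,000 < $60,103 ≤ $62,000, so Band 2 applies.

Band 2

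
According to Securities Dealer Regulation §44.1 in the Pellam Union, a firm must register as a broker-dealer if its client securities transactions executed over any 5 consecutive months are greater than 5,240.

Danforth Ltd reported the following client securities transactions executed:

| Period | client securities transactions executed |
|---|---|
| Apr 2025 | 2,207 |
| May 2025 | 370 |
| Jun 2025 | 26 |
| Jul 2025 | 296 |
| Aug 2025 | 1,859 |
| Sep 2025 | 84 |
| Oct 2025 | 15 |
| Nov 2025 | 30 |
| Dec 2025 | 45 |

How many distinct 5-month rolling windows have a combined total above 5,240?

Apr 2025–Aug 2025: 2,207 + 370 + 26 + 296 + 1,859 = 4,758 (under)
May 2025–Sep 2025: 370 + 26 + 296 + 1,859 + 84 = 2,635 (under)
Jun 2025–Oct 2025: 26 + 296 + 1,859 + 84 + 15 = 2,280 (under)
Jul 2025–Nov 2025: 296 + 1,859 + 84 + 15 + 30 = 2,284 (under)
Aug 2025–Dec 2025: 1,859 + 84 + 15 + 30 + 45 = 2,033 (under)
0 windows exceed the threshold.

0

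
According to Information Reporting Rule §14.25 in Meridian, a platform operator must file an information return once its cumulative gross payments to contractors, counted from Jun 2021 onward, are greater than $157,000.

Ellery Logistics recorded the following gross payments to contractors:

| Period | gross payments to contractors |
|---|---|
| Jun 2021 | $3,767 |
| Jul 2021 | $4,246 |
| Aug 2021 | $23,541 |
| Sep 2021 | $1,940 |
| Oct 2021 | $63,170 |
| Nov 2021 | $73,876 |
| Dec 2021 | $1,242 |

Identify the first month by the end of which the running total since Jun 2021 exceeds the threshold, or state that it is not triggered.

Through Jun 2021: $3,767
Through Jul 2021: $8,013
Through Aug 2021: $31,554
Through Sep 2021: $33,494
Through Oct 2021: $96,664
Through Nov 2021: $170,540 ← exceeds threshold

Nov 2021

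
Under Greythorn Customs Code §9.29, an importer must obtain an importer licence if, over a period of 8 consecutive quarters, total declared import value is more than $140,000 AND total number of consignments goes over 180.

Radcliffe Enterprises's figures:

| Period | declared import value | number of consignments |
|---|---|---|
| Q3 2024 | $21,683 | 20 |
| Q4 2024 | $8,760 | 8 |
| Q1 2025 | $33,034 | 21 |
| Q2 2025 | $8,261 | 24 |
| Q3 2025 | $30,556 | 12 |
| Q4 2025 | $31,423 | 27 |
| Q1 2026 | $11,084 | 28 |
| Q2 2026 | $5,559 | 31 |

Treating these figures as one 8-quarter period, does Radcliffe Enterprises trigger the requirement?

No

Total declared import value: $21,683 + $8,760 + $33,034 + $8,261 + $30,556 + $31,423 + $11,084 + $5,559 = $150,360 (> $140,000).
Total number of consignments: 20 + 8 + 21 + 24 + 12 + 27 + 28 + 31 = 171 (≤ 180).
The test is 'and': the rule requires both, and at least one is not exceeded.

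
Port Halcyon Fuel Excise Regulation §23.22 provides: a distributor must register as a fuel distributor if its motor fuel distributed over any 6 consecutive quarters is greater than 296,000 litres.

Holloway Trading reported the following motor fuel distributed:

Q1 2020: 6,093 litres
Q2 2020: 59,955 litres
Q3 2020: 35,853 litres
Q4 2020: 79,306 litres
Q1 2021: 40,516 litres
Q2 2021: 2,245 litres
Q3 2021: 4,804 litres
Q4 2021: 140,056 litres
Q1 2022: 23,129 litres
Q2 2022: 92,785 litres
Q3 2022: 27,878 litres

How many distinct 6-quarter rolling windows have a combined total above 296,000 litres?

2

Q1 2020–Q2 2021: 6,093 litres + 59,955 litres + 35,853 litres + 79,306 litres + 40,516 litres + 2,245 litres = 223,968 litres (under)
Q2 2020–Q3 2021: 59,955 litres + 35,853 litres + 79,306 litres + 40,516 litres + 2,245 litres + 4,804 litres = 222,679 litres (under)
Q3 2020–Q4 2021: 35,853 litres + 79,306 litres + 40,516 litres + 2,245 litres + 4,804 litres + 140,056 litres = 302,780 litres (over)
Q4 2020–Q1 2022: 79,306 litres + 40,516 litres + 2,245 litres + 4,804 litres + 140,056 litres + 23,129 litres = 290,056 litres (under)
Q1 2021–Q2 2022: 40,516 litres + 2,245 litres + 4,804 litres + 140,056 litres + 23,129 litres + 92,785 litres = 303,535 litres (over)
Q2 2021–Q3 2022: 2,245 litres + 4,804 litres + 140,056 litres + 23,129 litres + 92,785 litres + 27,878 litres = 290,897 litres (under)
2 windows exceed the threshold.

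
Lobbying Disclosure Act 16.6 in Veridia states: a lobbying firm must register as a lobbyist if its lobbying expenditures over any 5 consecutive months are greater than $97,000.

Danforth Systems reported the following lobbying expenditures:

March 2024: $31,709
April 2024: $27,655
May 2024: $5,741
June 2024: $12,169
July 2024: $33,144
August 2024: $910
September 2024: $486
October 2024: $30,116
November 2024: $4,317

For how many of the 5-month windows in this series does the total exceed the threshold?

March 2024–July 2024: $31,709 + $27,655 + $5,741 + $12,169 + $33,144 = $110,418 (over)
April 2024–August 2024: $27,655 + $5,741 + $12,169 + $33,144 + $910 = $79,619 (under)
May 2024–September 2024: $5,741 + $12,169 + $33,144 + $910 + $486 = $52,450 (under)
June 2024–October 2024: $12,169 + $33,144 + $910 + $486 + $30,116 = $76,825 (under)
July 2024–November 2024: $33,144 + $910 + $486 + $30,116 + $4,317 = $68,973 (under)
1 window exceeds the threshold.

1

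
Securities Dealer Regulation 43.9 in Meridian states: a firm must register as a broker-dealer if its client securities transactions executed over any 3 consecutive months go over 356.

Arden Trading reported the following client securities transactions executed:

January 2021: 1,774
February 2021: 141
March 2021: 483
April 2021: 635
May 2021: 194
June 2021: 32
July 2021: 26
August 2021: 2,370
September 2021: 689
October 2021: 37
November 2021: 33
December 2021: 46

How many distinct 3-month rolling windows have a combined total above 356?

8

January 2021–March 2021: 1,774 + 141 + 483 = 2,398 (over)
February 2021–April 2021: 141 + 483 + 635 = 1,259 (over)
March 2021–May 2021: 483 + 635 + 194 = 1,312 (over)
April 2021–June 2021: 635 + 194 + 32 = 861 (over)
May 2021–July 2021: 194 + 32 + 26 = 252 (under)
June 2021–August 2021: 32 + 26 + 2,370 = 2,428 (over)
July 2021–September 2021: 26 + 2,370 + 689 = 3,085 (over)
August 2021–October 2021: 2,370 + 689 + 37 = 3,096 (over)
September 2021–November 2021: 689 + 37 + 33 = 759 (over)
October 2021–December 2021: 37 + 33 + 46 = 116 (under)
8 windows exceed the threshold.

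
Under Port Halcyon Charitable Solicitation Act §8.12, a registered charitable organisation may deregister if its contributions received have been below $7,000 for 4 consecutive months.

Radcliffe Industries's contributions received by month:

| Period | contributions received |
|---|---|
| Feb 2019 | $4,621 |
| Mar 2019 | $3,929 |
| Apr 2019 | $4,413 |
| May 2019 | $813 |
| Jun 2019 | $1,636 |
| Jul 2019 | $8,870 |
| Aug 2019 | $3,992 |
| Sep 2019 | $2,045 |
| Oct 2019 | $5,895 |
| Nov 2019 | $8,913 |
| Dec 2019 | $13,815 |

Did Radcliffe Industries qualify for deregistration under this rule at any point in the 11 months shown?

Months below $7,000: Feb 2019, Mar 2019, Apr 2019, May 2019, Jun 2019, Aug 2019, Sep 2019, Oct 2019.
Longest run of consecutive months below the threshold: 5.
5 ≥ 4, so Radcliffe Industries became eligible.

Yes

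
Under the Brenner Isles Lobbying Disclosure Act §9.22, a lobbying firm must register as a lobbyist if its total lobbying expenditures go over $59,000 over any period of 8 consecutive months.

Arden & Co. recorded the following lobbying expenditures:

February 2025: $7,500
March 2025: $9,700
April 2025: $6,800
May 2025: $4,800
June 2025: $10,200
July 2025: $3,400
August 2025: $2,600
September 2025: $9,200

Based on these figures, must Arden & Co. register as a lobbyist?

No

Total lobbying expenditures: $7,500 + $9,700 + $6,800 + $4,800 + $10,200 + $3,400 + $2,600 + $9,200 = $54,200.
$54,200 ≤ $59,000, so the threshold is not exceeded.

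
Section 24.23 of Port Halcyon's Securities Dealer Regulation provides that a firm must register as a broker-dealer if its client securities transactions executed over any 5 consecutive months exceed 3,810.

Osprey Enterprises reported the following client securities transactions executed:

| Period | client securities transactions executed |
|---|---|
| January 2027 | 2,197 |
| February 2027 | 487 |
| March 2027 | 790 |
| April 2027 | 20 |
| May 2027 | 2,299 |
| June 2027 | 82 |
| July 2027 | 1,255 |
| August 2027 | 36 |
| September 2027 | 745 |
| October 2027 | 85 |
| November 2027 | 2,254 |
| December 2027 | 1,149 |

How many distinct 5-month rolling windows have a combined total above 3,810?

January 2027–May 2027: 2,197 + 487 + 790 + 20 + 2,299 = 5,793 (over)
February 2027–June 2027: 487 + 790 + 20 + 2,299 + 82 = 3,678 (under)
March 2027–July 2027: 790 + 20 + 2,299 + 82 + 1,255 = 4,446 (over)
April 2027–August 2027: 20 + 2,299 + 82 + 1,255 + 36 = 3,692 (under)
May 2027–September 2027: 2,299 + 82 + 1,255 + 36 + 745 = 4,417 (over)
June 2027–October 2027: 82 + 1,255 + 36 + 745 + 85 = 2,203 (under)
July 2027–November 2027: 1,255 + 36 + 745 + 85 + 2,254 = 4,375 (over)
August 2027–December 2027: 36 + 745 + 85 + 2,254 + 1,149 = 4,269 (over)
5 windows exceed the threshold.

5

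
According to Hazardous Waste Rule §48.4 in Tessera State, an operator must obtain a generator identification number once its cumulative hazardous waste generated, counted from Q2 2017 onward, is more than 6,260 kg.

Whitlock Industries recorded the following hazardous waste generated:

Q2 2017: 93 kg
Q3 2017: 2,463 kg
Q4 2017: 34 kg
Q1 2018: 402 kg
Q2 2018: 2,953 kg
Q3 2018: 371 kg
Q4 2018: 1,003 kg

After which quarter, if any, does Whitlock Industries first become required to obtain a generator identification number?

Q3 2018

Through Q2 2017: 93 kg
Through Q3 2017: 2,556 kg
Through Q4 2017: 2,590 kg
Through Q1 2018: 2,992 kg
Through Q2 2018: 5,945 kg
Through Q3 2018: 6,316 kg ← exceeds threshold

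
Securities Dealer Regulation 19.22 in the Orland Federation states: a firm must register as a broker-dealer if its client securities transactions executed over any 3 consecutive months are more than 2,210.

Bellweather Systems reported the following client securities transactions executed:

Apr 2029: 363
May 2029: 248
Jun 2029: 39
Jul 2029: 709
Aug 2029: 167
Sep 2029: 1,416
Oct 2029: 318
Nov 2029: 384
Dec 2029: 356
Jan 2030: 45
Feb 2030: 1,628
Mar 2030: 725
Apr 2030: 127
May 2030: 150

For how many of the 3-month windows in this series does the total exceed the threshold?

Apr 2029–Jun 2029: 363 + 248 + 39 = 650 (under)
May 2029–Jul 2029: 248 + 39 + 709 = 996 (under)
Jun 2029–Aug 2029: 39 + 709 + 167 = 915 (under)
Jul 2029–Sep 2029: 709 + 167 + 1,416 = 2,292 (over)
Aug 2029–Oct 2029: 167 + 1,416 + 318 = 1,901 (under)
Sep 2029–Nov 2029: 1,416 + 318 + 384 = 2,118 (under)
Oct 2029–Dec 2029: 318 + 384 + 356 = 1,058 (under)
Nov 2029–Jan 2030: 384 + 356 + 45 = 785 (under)
Dec 2029–Feb 2030: 356 + 45 + 1,628 = 2,029 (under)
Jan 2030–Mar 2030: 45 + 1,628 + 725 = 2,398 (over)
Feb 2030–Apr 2030: 1,628 + 725 + 127 = 2,480 (over)
Mar 2030–May 2030: 725 + 127 + 150 = 1,002 (under)
3 windows exceed the threshold.

3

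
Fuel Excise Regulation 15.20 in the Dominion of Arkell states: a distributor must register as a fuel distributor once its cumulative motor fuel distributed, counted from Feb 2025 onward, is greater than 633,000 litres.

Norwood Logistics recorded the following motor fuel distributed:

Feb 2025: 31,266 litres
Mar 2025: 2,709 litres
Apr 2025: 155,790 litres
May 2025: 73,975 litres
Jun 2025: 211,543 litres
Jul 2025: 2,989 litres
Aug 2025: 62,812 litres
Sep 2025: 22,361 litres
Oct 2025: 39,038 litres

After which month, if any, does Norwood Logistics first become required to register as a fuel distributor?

Through Feb 2025: 31,266 litres
Through Mar 2025: 33,975 litres
Through Apr 2025: 189,765 litres
Through May 2025: 263,740 litres
Through Jun 2025: 475,283 litres
Through Jul 2025: 478,272 litres
Through Aug 2025: 541,084 litres
Through Sep 2025: 563,445 litres
Through Oct 2025: 602,483 litres
Final cumulative total 602,483 litres ≤ 633,000 litres; the threshold is never exceeded.

Not triggered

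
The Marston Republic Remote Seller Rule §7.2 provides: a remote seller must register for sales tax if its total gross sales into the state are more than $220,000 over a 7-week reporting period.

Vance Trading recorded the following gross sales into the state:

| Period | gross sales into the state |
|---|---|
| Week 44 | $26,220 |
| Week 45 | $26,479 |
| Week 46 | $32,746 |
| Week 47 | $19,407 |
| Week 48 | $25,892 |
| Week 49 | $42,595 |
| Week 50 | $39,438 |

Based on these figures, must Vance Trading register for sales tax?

Total gross sales into the state: $26,220 + $26,479 + $32,746 + $19,407 + $25,892 + $42,595 + $39,438 = $212,777.
$212,777 ≤ $220,000, so the threshold is not exceeded.

No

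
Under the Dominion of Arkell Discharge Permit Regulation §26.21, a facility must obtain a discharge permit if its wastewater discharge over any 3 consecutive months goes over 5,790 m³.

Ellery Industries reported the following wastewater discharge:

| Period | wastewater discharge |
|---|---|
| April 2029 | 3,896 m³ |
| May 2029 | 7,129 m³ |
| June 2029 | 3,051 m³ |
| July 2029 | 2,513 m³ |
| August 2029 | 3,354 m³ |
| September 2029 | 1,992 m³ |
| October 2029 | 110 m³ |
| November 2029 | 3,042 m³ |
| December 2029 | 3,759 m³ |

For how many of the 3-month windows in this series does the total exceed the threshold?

April 2029–June 2029: 3,896 m³ + 7,129 m³ + 3,051 m³ = 14,076 m³ (over)
May 2029–July 2029: 7,129 m³ + 3,051 m³ + 2,513 m³ = 12,693 m³ (over)
June 2029–August 2029: 3,051 m³ + 2,513 m³ + 3,354 m³ = 8,918 m³ (over)
July 2029–September 2029: 2,513 m³ + 3,354 m³ + 1,992 m³ = 7,859 m³ (over)
August 2029–October 2029: 3,354 m³ + 1,992 m³ + 110 m³ = 5,456 m³ (under)
September 2029–November 2029: 1,992 m³ + 110 m³ + 3,042 m³ = 5,144 m³ (under)
October 2029–December 2029: 110 m³ + 3,042 m³ + 3,759 m³ = 6,911 m³ (over)
5 windows exceed the threshold.

5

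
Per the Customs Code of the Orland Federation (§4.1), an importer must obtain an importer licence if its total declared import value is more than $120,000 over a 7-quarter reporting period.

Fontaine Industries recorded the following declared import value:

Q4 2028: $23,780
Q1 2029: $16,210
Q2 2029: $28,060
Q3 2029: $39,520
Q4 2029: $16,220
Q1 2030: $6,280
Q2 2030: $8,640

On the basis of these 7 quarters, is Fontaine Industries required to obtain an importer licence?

Yes

Total declared import value: $23,780 + $16,210 + $28,060 + $39,520 + $16,220 + $6,280 + $8,640 = $138,710.
$138,710 > $120,000, so the threshold is exceeded.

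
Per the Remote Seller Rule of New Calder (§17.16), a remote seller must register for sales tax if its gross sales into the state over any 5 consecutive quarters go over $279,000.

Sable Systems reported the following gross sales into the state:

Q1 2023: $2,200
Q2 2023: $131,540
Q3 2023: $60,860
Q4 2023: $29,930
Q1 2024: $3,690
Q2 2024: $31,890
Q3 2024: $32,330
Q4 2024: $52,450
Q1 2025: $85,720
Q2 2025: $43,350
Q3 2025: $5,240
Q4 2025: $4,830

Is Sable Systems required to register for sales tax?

No

Q1 2023–Q1 2024: $2,200 + $131,540 + $60,860 + $29,930 + $3,690 = $228,220 (under)
Q2 2023–Q2 2024: $131,540 + $60,860 + $29,930 + $3,690 + $31,890 = $257,910 (under)
Q3 2023–Q3 2024: $60,860 + $29,930 + $3,690 + $31,890 + $32,330 = $158,700 (under)
Q4 2023–Q4 2024: $29,930 + $3,690 + $31,890 + $32,330 + $52,450 = $150,290 (under)
Q1 2024–Q1 2025: $3,690 + $31,890 + $32,330 + $52,450 + $85,720 = $206,080 (under)
Q2 2024–Q2 2025: $31,890 + $32,330 + $52,450 + $85,720 + $43,350 = $245,740 (under)
Q3 2024–Q3 2025: $32,330 + $52,450 + $85,720 + $43,350 + $5,240 = $219,090 (under)
Q4 2024–Q4 2025: $52,450 + $85,720 + $43,350 + $5,240 + $4,830 = $191,590 (under)
No window exceeds $279,000.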